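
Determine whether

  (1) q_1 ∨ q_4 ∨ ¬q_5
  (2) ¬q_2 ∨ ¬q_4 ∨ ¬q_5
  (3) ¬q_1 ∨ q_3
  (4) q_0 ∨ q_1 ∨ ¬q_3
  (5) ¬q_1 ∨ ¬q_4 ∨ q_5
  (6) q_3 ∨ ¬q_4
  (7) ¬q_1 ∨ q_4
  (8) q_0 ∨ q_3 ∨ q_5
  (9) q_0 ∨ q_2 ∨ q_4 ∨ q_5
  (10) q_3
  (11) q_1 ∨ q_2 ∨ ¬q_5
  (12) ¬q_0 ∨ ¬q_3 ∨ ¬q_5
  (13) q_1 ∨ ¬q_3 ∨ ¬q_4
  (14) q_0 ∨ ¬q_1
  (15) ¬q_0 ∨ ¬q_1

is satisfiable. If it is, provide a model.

q_0 = True; q_1 = False; q_2 = False; q_3 = True; q_4 = False; q_5 = False

Unit clause (q_3) forces q_3 = True.
Try q_0 = False:
  (q_0 ∨ q_1 ∨ ¬q_3) forces q_1 = True.
  clause (q_0 ∨ ¬q_1) is falsified — backtrack.
So q_0 = True.
  then (¬q_0 ∨ ¬q_3 ∨ ¬q_5) forces q_5 = False.
  then (¬q_0 ∨ ¬q_1) forces q_1 = False.
  then (q_1 ∨ ¬q_3 ∨ ¬q_4) forces q_4 = False.
Set q_2 = False.
All clauses satisfied.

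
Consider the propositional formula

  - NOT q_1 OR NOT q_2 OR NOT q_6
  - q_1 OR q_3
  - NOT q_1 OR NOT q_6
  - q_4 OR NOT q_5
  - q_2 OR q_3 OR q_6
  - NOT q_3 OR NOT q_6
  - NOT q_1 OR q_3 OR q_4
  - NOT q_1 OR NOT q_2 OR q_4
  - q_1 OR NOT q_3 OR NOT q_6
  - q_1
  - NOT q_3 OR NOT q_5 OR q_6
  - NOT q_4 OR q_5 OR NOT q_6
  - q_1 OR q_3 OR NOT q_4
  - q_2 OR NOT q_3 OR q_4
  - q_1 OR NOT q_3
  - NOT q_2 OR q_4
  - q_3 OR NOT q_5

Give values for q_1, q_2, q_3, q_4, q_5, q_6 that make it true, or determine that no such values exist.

Unit clause (q_1) forces q_1 = True.
In (NOT q_1 OR NOT q_6) only NOT q_6 is left, so q_6 = False.
Set q_2 = True.
  then (NOT q_1 OR NOT q_2 OR q_4) forces q_4 = True.
Set q_3 = True.
  then (NOT q_3 OR NOT q_5 OR q_6) forces q_5 = False.
All clauses satisfied.

q_1 = True, q_2 = True, q_3 = True, q_4 = True, q_5 = False, q_6 = False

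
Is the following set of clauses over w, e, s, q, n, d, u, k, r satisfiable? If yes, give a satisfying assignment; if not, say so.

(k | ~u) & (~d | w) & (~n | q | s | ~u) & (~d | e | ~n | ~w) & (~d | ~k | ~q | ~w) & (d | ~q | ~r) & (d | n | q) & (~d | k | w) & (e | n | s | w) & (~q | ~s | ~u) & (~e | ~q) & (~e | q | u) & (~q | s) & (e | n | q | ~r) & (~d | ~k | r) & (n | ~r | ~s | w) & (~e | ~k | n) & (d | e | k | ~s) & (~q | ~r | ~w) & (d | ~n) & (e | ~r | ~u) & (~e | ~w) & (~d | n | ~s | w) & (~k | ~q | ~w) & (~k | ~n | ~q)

Set w = False.
  then (~d | w) forces d = False.
  then (d | ~n) forces n = False.
  then (d | n | q) forces q = True.
  then (~e | ~q) forces e = False.
  then (~q | s) forces s = True.
  then (n | ~r | ~s | w) forces r = False.
  then (d | e | k | ~s) forces k = True.
  then (~q | ~s | ~u) forces u = False.
All clauses satisfied.

w = False, e = False, s = True, q = True, n = False, d = False, u = False, k = True, r = False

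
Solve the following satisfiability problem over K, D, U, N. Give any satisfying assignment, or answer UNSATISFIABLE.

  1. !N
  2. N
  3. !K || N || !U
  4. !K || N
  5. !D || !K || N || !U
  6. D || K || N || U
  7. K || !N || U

Unsatisfiable — no assignment works.

Case N = True:
  Clause (!N) is falsified — contradiction.
Case N = False:
  Clause (N) is falsified — contradiction.
Both cases fail, so the formula is unsatisfiable.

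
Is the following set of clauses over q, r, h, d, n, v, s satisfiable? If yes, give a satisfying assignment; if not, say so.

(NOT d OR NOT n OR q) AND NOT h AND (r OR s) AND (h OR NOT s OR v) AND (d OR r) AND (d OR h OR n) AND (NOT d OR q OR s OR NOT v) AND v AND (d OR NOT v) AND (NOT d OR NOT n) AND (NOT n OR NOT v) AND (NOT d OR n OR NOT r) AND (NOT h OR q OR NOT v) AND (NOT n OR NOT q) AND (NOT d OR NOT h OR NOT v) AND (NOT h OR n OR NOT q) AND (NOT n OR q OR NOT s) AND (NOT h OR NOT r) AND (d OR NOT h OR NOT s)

q = True, r = False, h = False, d = True, n = False, v = True, s = True

Unit clause (NOT h) forces h = False.
Unit clause (v) forces v = True.
In (d OR NOT v) only d is left, so d = True.
In (NOT d OR NOT n) only NOT n is left, so n = False.
In (NOT d OR n OR NOT r) only NOT r is left, so r = False.
In (r OR s) only s is left, so s = True.
Set q = True.
All clauses satisfied.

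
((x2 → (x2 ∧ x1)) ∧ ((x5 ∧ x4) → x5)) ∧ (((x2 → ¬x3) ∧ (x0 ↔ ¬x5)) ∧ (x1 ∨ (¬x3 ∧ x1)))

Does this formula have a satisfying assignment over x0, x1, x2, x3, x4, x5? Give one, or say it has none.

x0=T; x1=T; x2=T; x3=F; x4=T; x5=F

  (x2 → (x2 ∧ x1)) ∧ ((x5 ∧ x4) → x5) = True
    x2 → (x2 ∧ x1) = True
      x2 ∧ x1 = True
    (x5 ∧ x4) → x5 = True
      x5 ∧ x4 = False
  ((x2 → ¬x3) ∧ (x0 ↔ ¬x5)) ∧ (x1 ∨ (¬x3 ∧ x1)) = True
    (x2 → ¬x3) ∧ (x0 ↔ ¬x5) = True
      x2 → ¬x3 = True
        ¬x3 = True
      x0 ↔ ¬x5 = True
        ¬x5 = True
    x1 ∨ (¬x3 ∧ x1) = True
      ¬x3 ∧ x1 = True
        ¬x3 = True
Both conjuncts True, so the formula holds.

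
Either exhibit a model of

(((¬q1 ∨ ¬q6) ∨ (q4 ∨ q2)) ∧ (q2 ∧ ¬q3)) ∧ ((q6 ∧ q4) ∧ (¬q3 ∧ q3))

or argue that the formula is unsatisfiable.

Case q3 = True: the conjunct ¬q3 is False.
Case q3 = False: the conjunct q3 is False.
Both cases fail — unsatisfiable.

UNSATISFIABLE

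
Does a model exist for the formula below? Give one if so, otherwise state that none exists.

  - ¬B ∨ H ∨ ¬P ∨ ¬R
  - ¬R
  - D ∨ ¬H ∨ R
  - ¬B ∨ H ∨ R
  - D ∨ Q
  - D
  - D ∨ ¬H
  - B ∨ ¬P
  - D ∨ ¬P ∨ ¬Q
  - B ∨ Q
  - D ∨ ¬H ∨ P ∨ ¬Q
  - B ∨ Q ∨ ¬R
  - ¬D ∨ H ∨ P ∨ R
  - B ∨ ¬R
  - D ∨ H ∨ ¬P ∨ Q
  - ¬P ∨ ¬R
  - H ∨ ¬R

Unit clause (¬R) forces R = False.
Unit clause (D) forces D = True.
Set Q = False.
  then (B ∨ Q) forces B = True.
  then (¬B ∨ H ∨ R) forces H = True.
Set P = True.
All clauses satisfied.

R = False, Q = False, H = True, B = True, P = True, D = True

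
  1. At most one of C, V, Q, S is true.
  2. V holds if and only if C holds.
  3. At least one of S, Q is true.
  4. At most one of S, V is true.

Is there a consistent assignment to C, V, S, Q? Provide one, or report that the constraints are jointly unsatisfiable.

C: False, V: False, S: True, Q: False

  (1) {C, V, Q, S}: 1 true — at most one ✓
  (2) V=F, C=F — same ✓
  (3) {S, Q}: 1 true — at least one ✓
  (4) {S, V}: 1 true — at most one ✓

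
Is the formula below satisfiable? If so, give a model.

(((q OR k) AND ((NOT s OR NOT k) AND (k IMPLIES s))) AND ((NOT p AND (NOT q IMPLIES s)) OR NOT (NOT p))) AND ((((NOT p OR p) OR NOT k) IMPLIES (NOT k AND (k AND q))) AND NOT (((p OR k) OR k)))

UNSATISFIABLE

The conjunct ((NOT p OR p) OR NOT k) IMPLIES (NOT k AND (k AND q)) is unsatisfiable on its own:
  k=F, p=F, q=F: evaluates to False.
  k=F, p=F, q=T: evaluates to False.
  k=F, p=T, q=F: evaluates to False.
  k=F, p=T, q=T: evaluates to False.
  k=T, p=F, q=F: evaluates to False.
  k=T, p=F, q=T: evaluates to False.
  k=T, p=T, q=F: evaluates to False.
  k=T, p=T, q=T: evaluates to False.
So the whole conjunction is unsatisfiable.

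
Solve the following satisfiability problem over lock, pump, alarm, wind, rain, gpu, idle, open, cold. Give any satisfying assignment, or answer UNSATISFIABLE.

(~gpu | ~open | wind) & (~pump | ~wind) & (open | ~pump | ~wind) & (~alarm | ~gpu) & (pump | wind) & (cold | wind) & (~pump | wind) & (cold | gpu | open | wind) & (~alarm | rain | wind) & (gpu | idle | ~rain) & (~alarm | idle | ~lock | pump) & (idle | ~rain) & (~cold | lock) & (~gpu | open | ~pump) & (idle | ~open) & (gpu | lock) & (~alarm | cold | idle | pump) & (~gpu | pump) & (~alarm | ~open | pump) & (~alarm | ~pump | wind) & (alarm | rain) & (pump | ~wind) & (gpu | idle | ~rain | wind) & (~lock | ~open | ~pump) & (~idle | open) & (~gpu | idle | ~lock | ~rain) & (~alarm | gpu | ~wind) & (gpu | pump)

UNSATISFIABLE

Case pump = True:
  (~pump | ~wind) forces wind = False.
  Clause (~pump | wind) is falsified — contradiction.
Case pump = False:
  (pump | wind) forces wind = True.
  Clause (pump | ~wind) is falsified — contradiction.
Both cases fail, so the formula is unsatisfiable.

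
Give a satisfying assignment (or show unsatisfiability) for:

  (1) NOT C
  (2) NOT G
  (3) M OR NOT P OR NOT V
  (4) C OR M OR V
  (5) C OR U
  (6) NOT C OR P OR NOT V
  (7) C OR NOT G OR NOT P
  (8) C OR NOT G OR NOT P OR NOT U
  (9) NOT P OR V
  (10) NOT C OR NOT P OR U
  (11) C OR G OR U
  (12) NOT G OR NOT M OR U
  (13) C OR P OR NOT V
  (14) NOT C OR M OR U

M = True; P = False; G = False; C = False; V = False; U = True

Unit clause (NOT C) forces C = False.
Unit clause (NOT G) forces G = False.
In (C OR U) only U is left, so U = True.
Try M = False:
  (C OR M OR V) forces V = True.
  (M OR NOT P OR NOT V) forces P = False.
  clause (C OR P OR NOT V) is falsified — backtrack.
So M = True.
Set P = False.
  then (C OR P OR NOT V) forces V = False.
All clauses satisfied.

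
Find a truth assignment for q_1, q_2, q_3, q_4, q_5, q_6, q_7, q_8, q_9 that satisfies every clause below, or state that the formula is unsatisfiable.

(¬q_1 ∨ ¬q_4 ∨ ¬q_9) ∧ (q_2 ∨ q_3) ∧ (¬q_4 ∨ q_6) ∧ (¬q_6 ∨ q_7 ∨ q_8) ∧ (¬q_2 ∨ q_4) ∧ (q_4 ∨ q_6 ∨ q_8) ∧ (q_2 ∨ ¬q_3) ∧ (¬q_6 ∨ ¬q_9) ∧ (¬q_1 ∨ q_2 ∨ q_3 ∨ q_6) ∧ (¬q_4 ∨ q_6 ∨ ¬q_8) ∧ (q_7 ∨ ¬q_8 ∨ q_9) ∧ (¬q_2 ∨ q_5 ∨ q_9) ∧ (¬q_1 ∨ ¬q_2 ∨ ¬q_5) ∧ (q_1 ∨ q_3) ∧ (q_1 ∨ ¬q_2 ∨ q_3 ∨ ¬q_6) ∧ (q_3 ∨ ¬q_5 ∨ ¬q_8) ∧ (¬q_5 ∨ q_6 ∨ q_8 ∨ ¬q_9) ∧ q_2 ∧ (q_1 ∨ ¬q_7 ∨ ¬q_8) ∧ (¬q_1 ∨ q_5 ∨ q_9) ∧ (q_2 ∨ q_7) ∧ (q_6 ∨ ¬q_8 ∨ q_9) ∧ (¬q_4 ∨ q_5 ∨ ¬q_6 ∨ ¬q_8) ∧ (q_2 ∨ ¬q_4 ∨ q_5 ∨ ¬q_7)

Unit clause (q_2) forces q_2 = True.
In (¬q_2 ∨ q_4) only q_4 is left, so q_4 = True.
In (¬q_4 ∨ q_6) only q_6 is left, so q_6 = True.
In (¬q_6 ∨ ¬q_9) only ¬q_9 is left, so q_9 = False.
In (¬q_2 ∨ q_5 ∨ q_9) only q_5 is left, so q_5 = True.
In (¬q_1 ∨ ¬q_2 ∨ ¬q_5) only ¬q_1 is left, so q_1 = False.
In (q_1 ∨ q_3) only q_3 is left, so q_3 = True.
Try q_7 = False:
  (¬q_6 ∨ q_7 ∨ q_8) forces q_8 = True.
  clause (q_7 ∨ ¬q_8 ∨ q_9) is falsified — backtrack.
So q_7 = True.
  then (q_1 ∨ ¬q_7 ∨ ¬q_8) forces q_8 = False.
All clauses satisfied.

q_1 = False; q_2 = True; q_3 = True; q_4 = True; q_5 = True; q_6 = True; q_7 = True; q_8 = False; q_9 = False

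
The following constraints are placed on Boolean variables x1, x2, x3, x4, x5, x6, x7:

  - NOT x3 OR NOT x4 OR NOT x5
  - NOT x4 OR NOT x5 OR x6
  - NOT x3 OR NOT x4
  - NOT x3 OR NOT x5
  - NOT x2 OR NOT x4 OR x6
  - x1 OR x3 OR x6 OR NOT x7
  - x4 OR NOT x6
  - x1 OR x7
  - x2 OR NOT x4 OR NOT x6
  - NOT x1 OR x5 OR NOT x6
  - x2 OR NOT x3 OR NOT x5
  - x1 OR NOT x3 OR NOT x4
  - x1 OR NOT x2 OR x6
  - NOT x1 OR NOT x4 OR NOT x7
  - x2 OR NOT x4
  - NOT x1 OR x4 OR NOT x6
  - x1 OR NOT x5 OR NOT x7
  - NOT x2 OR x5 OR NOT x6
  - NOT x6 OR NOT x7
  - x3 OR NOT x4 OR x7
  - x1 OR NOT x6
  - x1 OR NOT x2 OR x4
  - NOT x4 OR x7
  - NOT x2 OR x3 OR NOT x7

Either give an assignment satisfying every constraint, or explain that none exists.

x1=T; x2=T; x3=T; x4=F; x5=F; x6=F; x7=F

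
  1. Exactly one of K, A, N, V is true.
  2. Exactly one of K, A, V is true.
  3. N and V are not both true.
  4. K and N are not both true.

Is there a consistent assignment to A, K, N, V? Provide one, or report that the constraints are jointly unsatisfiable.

A = True, K = False, N = False, V = False

  (1) {K, A, N, V}: 1 true — exactly one ✓
  (2) {K, A, V}: 1 true — exactly one ✓
  (3) N=F, V=F — not both ✓
  (4) K=F, N=F — not both ✓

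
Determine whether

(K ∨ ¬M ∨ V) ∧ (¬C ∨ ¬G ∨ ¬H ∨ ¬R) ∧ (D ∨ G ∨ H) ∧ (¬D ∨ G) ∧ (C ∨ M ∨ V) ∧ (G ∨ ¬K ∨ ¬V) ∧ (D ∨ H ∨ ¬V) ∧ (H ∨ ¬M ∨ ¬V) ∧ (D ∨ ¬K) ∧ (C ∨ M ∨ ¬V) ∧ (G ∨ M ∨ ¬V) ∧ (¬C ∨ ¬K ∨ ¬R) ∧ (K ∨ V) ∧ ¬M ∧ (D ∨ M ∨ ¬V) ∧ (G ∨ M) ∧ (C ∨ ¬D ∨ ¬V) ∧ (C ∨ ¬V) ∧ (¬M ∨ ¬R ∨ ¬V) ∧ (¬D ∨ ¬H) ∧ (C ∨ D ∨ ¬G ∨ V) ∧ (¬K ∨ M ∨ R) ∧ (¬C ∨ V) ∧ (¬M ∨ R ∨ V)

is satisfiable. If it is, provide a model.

M = False, C = True, G = True, K = False, D = True, V = True, R = False, H = False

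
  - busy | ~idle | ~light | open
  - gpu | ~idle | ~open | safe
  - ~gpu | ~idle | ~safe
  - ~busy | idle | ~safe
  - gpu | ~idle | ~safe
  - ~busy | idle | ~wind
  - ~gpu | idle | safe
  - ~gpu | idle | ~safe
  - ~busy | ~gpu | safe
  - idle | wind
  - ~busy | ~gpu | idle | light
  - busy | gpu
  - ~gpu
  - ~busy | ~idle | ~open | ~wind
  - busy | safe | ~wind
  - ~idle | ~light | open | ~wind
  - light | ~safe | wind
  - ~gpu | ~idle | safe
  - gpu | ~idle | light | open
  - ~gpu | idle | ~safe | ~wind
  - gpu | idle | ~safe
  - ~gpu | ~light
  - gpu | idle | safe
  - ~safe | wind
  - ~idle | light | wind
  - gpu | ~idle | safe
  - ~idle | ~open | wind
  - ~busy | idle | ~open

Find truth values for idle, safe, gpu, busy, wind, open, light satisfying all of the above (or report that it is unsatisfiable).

Case idle = True:
  (~gpu) forces gpu = False.
  (gpu | ~idle | ~safe) forces safe = False.
  Clause (gpu | ~idle | safe) is falsified — contradiction.
Case idle = False:
  (idle | wind) forces wind = True.
  (~busy | idle | ~wind) forces busy = False.
  (busy | gpu) forces gpu = True.
  Clause (~gpu) is falsified — contradiction.
Both cases fail, so the formula is unsatisfiable.

No satisfying assignment exists.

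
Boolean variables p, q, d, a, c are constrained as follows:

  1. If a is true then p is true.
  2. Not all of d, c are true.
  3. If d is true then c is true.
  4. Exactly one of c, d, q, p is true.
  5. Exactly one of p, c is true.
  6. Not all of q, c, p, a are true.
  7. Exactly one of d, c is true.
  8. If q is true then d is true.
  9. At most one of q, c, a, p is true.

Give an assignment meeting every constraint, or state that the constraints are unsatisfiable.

p: False, q: False, d: False, a: False, c: True

  (1) a=F ⇒ p: vacuous ✓
  (2) {d, c}: 1/2 true — not all ✓
  (3) d=F ⇒ c: vacuous ✓
  (4) {c, d, q, p}: 1 true — exactly one ✓
  (5) {p, c}: 1 true — exactly one ✓
  (6) {q, c, p, a}: 1/4 true — not all ✓
  (7) {d, c}: 1 true — exactly one ✓
  (8) q=F ⇒ d: vacuous ✓
  (9) {q, c, a, p}: 1 true — at most one ✓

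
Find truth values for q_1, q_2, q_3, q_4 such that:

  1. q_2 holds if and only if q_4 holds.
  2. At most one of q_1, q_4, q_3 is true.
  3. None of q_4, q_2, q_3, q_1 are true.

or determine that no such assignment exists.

q_1 = False, q_2 = False, q_3 = False, q_4 = False

  (1) q_2=F, q_4=F — same ✓
  (2) {q_1, q_4, q_3}: 0 true — at most one ✓
  (3) {q_4, q_2, q_3, q_1}: 0 true — none ✓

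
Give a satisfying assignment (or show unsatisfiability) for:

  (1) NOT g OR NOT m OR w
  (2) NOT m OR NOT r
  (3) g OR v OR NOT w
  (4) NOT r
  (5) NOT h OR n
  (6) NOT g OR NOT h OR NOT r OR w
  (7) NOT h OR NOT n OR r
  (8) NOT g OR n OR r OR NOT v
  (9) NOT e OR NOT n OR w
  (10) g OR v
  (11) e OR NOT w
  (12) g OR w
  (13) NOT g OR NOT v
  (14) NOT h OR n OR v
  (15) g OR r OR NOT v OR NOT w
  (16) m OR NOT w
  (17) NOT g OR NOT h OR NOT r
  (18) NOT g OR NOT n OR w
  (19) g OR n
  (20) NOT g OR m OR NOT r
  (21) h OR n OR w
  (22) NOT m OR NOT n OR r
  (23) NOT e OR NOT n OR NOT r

h = False; g = True; w = True; e = True; v = False; n = False; m = True; r = False

Unit clause (NOT r) forces r = False.
Try h = True:
  (NOT h OR n) forces n = True.
  clause (NOT h OR NOT n OR r) is falsified — backtrack.
So h = False.
Set g = True.
  then (NOT g OR NOT v) forces v = False.
Set w = True.
  then (e OR NOT w) forces e = True.
  then (m OR NOT w) forces m = True.
  then (NOT m OR NOT n OR r) forces n = False.
All clauses satisfied.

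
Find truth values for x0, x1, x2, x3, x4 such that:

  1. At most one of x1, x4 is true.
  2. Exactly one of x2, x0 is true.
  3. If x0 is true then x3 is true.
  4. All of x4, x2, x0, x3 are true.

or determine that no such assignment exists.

Case x0 = True:
  (2) with x0=T forces x2 = False.
  Constraint (4) is violated (x2=F) — contradiction.
Case x0 = False:
  Constraint (4) is violated (x0=F) — contradiction.
Both cases fail — unsatisfiable.

The formula is unsatisfiable.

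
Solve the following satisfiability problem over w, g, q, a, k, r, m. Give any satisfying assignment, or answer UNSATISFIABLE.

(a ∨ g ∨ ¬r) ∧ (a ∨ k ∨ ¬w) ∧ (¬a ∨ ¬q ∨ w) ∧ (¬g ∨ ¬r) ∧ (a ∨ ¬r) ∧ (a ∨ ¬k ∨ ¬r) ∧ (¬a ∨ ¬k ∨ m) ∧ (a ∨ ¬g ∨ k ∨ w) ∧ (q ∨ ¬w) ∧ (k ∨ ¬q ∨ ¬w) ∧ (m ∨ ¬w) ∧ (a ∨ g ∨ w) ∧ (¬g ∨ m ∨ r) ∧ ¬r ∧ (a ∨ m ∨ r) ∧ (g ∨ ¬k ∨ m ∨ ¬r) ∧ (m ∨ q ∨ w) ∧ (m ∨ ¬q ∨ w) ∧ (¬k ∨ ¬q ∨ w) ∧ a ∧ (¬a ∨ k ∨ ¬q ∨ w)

w=T, g=T, q=T, a=T, k=T, r=F, m=T

Unit clause (¬r) forces r = False.
Unit clause (a) forces a = True.
Set w = True.
  then (q ∨ ¬w) forces q = True.
  then (k ∨ ¬q ∨ ¬w) forces k = True.
  then (m ∨ ¬w) forces m = True.
Set g = True.
All clauses satisfied.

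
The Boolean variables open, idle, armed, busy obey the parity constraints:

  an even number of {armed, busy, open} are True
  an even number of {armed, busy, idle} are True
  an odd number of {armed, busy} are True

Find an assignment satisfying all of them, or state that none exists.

open: True; idle: True; armed: False; busy: True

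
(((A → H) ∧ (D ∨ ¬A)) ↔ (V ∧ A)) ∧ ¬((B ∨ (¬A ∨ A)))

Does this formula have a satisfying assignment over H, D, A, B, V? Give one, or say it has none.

Unsatisfiable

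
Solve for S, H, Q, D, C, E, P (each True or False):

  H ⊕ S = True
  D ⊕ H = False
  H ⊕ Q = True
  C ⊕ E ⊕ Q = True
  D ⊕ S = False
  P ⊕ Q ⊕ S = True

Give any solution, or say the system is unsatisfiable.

Adding constraints 1, 2, 5 mod 2: every variable appears an even number of times on the left, so the left side is 0.
But the right sides sum to 1 (mod 2). 0 ≠ 1 — the system is inconsistent.

No satisfying assignment exists.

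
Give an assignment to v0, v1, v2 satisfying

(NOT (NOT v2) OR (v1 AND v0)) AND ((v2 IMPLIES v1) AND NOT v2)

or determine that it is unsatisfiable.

v0: True, v1: True, v2: False

  NOT (NOT v2) OR (v1 AND v0) = True
    NOT (NOT v2) = False
      NOT v2 = True
    v1 AND v0 = True
  (v2 IMPLIES v1) AND NOT v2 = True
    v2 IMPLIES v1 = True
    NOT v2 = True
Both conjuncts True, so the formula holds.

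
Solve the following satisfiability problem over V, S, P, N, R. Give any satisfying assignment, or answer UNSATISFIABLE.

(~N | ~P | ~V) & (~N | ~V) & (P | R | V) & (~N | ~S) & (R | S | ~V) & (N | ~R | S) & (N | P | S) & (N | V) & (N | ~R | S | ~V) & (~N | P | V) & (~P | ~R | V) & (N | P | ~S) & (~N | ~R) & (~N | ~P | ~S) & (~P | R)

Try V = False:
  (N | V) forces N = True.
  (~N | ~S) forces S = False.
  (~N | P | V) forces P = True.
  (~P | ~R | V) forces R = False.
  clause (~P | R) is falsified — backtrack.
So V = True.
  then (~N | ~V) forces N = False.
Try S = False:
  (R | S | ~V) forces R = True.
  clause (N | ~R | S) is falsified — backtrack.
So S = True.
  then (N | P | ~S) forces P = True.
  then (~P | R) forces R = True.
All clauses satisfied.

V = True; S = True; P = True; N = False; R = True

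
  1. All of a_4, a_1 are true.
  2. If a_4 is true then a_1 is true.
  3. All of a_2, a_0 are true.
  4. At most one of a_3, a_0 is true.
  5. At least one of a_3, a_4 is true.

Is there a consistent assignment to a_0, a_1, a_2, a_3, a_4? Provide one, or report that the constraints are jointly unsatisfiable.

a_0: True, a_1: True, a_2: True, a_3: False, a_4: True

  (1) {a_4, a_1}: all 2 true ✓
  (2) a_4=T ⇒ a_1: T ✓
  (3) {a_2, a_0}: all 2 true ✓
  (4) {a_3, a_0}: 1 true — at most one ✓
  (5) {a_3, a_4}: 1 true — at least one ✓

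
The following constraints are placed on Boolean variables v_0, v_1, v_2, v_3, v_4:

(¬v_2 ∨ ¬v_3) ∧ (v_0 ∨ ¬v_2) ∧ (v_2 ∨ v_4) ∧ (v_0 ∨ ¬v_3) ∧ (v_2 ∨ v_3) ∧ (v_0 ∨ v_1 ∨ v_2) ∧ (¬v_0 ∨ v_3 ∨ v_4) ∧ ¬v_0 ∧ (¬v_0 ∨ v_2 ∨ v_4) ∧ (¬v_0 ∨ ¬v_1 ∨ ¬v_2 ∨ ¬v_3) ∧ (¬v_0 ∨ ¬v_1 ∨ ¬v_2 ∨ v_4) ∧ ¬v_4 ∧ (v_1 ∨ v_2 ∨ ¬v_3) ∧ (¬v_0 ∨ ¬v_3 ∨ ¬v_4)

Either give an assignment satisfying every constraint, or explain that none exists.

The formula is unsatisfiable.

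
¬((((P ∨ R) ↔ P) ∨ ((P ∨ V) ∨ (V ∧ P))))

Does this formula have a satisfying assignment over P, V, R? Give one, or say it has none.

P = False, V = False, R = True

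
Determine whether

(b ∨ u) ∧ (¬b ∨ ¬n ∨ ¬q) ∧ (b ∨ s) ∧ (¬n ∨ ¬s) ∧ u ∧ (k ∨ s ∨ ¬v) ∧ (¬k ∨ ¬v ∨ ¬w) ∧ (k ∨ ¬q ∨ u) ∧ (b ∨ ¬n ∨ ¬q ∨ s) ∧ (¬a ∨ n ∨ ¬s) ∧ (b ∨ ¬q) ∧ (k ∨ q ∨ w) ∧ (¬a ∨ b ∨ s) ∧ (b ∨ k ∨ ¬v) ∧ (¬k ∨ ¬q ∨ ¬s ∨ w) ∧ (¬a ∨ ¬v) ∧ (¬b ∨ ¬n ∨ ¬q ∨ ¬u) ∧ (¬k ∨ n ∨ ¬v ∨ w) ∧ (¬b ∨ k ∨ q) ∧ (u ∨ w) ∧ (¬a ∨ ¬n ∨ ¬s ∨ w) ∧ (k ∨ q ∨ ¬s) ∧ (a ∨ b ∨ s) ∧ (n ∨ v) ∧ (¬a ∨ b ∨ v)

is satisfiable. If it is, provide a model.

s: False; u: True; a: False; q: False; k: True; w: False; v: True; n: True; b: True

Unit clause (u) forces u = True.
Set s = False.
  then (b ∨ s) forces b = True.
Set a = False.
Try q = True:
  (¬b ∨ ¬n ∨ ¬q) forces n = False.
  (n ∨ v) forces v = True.
  (k ∨ s ∨ ¬v) forces k = True.
  (¬k ∨ ¬v ∨ ¬w) forces w = False.
  clause (¬k ∨ n ∨ ¬v ∨ w) is falsified — backtrack.
So q = False.
  then (¬b ∨ k ∨ q) forces k = True.
Set w = False.
Set v = True.
  then (¬k ∨ n ∨ ¬v ∨ w) forces n = True.
All clauses satisfied.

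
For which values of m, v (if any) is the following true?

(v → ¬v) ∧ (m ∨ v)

m: True, v: False

  v → ¬v = True
    ¬v = True
  m ∨ v = True
Both conjuncts True, so the formula holds.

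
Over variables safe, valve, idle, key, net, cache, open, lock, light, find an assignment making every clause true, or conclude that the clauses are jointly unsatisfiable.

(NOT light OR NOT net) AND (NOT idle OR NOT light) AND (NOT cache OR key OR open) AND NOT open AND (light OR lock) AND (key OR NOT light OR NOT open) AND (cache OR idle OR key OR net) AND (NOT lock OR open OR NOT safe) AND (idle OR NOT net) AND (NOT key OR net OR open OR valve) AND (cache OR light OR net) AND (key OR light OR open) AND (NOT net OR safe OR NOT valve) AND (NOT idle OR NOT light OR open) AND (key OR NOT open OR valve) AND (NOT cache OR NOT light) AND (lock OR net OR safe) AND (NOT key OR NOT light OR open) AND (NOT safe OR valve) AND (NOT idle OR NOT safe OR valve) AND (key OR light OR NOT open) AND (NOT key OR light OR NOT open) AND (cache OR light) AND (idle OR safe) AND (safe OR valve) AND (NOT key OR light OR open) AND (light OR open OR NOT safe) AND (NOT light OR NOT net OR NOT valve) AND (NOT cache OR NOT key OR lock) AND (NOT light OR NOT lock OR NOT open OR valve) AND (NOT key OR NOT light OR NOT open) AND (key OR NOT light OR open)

UNSATISFIABLE

Case key = True:
  (NOT open) forces open = False.
  (NOT key OR NOT light OR open) forces light = False.
  Clause (NOT key OR light OR open) is falsified — contradiction.
Case key = False:
  (NOT open) forces open = False.
  (NOT cache OR key OR open) forces cache = False.
  (key OR light OR open) forces light = True.
  Clause (key OR NOT light OR open) is falsified — contradiction.
Both cases fail, so the formula is unsatisfiable.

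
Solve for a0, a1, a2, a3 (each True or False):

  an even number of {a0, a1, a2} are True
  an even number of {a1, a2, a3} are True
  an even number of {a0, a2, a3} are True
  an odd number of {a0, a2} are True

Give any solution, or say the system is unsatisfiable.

a0: True; a1: True; a2: False; a3: True

{a0, a1, a2}: 2 true → even ✓
{a1, a2, a3}: 2 true → even ✓
{a0, a2, a3}: 2 true → even ✓
{a0, a2}: 1 true → odd ✓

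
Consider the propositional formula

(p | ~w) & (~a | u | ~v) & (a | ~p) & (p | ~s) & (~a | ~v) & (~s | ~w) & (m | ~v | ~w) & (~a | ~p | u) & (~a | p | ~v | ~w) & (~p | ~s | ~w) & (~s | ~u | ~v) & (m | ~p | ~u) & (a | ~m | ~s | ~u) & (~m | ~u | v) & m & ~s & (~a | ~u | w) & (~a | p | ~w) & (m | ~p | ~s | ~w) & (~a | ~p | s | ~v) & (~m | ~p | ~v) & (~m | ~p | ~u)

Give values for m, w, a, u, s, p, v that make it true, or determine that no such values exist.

Unit clause (m) forces m = True.
Unit clause (~s) forces s = False.
Set w = False.
Set a = False.
  then (a | ~p) forces p = False.
Set u = False.
Set v = True.
All clauses satisfied.

m = True, w = False, a = False, u = False, s = False, p = False, v = True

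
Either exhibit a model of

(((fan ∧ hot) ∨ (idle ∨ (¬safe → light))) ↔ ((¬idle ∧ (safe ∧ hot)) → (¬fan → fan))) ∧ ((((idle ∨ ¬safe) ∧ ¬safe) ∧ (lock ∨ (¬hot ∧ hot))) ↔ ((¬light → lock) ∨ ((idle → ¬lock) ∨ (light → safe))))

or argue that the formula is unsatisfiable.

lock: True; hot: False; fan: False; safe: False; light: True; idle: True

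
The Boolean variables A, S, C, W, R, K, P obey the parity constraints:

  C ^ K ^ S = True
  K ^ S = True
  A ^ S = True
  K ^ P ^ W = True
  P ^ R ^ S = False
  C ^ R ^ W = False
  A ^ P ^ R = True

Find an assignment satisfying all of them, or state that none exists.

A: True, S: False, C: False, W: True, R: True, K: True, P: True

C ^ K ^ S = F ^ T ^ F = True ✓
K ^ S = T ^ F = True ✓
A ^ S = T ^ F = True ✓
K ^ P ^ W = T ^ T ^ T = True ✓
P ^ R ^ S = T ^ T ^ F = False ✓
C ^ R ^ W = F ^ T ^ T = False ✓
A ^ P ^ R = T ^ T ^ T = True ✓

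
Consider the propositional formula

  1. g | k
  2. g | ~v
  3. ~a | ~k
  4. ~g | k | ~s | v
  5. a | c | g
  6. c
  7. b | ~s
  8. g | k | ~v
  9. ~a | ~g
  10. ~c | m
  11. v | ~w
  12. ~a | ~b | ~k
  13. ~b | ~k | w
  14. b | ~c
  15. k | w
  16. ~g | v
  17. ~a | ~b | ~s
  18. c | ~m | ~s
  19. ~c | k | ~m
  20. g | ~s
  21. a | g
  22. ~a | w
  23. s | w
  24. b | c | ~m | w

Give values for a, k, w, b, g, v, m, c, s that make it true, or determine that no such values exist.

a=F; k=T; w=T; b=T; g=T; v=T; m=T; c=T; s=T

Unit clause (c) forces c = True.
In (~c | m) only m is left, so m = True.
In (b | ~c) only b is left, so b = True.
In (~c | k | ~m) only k is left, so k = True.
In (~a | ~k) only ~a is left, so a = False.
In (~b | ~k | w) only w is left, so w = True.
In (a | g) only g is left, so g = True.
In (v | ~w) only v is left, so v = True.
Set s = True.
All clauses satisfied.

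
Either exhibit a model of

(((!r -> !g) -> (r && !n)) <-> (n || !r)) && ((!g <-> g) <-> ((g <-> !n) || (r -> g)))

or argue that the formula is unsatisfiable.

No satisfying assignment exists.

Case g = True: the conjunct (!g <-> g) <-> ((g <-> !n) || (r -> g)) becomes (False <-> True) <-> (!n || True) = False.
Case g = False: the formula simplifies to ((r && !n) <-> (n || !r)) && !((n || !r)).
  r = True: simplifies to (!n <-> n) && !n.
    n = True: the conjunct !n <-> n becomes !True <-> True = False.
    n = False: the conjunct !n <-> n becomes !False <-> False = False.
  r = False: the conjunct (r && !n) <-> (n || !r) becomes (False && !n) <-> (n || True) = False.
Both cases fail — unsatisfiable.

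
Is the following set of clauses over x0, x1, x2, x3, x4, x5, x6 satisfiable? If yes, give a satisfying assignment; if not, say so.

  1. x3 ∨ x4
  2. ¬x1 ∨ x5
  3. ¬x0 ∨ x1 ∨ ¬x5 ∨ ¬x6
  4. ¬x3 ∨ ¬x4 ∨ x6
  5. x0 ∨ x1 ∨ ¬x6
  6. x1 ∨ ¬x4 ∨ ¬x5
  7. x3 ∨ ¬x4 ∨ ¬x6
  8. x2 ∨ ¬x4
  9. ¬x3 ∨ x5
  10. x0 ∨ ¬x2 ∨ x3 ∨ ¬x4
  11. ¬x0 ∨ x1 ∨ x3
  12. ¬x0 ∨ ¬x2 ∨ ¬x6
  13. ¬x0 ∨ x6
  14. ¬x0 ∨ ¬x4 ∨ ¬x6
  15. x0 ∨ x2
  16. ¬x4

Unit clause (¬x4) forces x4 = False.
In (x3 ∨ x4) only x3 is left, so x3 = True.
In (¬x3 ∨ x5) only x5 is left, so x5 = True.
Set x0 = False.
  then (x0 ∨ x2) forces x2 = True.
Set x1 = True.
Set x6 = False.
All clauses satisfied.

x0 = False, x1 = True, x2 = True, x3 = True, x4 = False, x5 = True, x6 = False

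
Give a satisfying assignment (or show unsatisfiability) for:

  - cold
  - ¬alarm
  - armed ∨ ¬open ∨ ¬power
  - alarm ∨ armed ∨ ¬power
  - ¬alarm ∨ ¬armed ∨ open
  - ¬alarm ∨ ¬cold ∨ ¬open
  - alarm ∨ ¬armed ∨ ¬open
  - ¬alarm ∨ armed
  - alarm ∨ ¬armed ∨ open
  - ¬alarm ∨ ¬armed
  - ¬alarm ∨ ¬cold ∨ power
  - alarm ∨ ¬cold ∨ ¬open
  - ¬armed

power = False, cold = True, armed = False, alarm = False, open = False

Unit clause (cold) forces cold = True.
Unit clause (¬alarm) forces alarm = False.
In (alarm ∨ ¬cold ∨ ¬open) only ¬open is left, so open = False.
Unit clause (¬armed) forces armed = False.
In (alarm ∨ armed ∨ ¬power) only ¬power is left, so power = False.
All clauses satisfied.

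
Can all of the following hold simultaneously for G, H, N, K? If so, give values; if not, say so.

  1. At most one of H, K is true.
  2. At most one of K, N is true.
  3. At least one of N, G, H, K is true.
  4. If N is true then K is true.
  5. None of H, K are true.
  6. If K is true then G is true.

G = True, H = False, N = False, K = False

  (1) {H, K}: 0 true — at most one ✓
  (2) {K, N}: 0 true — at most one ✓
  (3) {N, G, H, K}: 1 true — at least one ✓
  (4) N=F ⇒ K: vacuous ✓
  (5) {H, K}: 0 true — none ✓
  (6) K=F ⇒ G: vacuous ✓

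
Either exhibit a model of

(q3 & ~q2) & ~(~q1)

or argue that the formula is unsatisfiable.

q1: True; q2: False; q3: True

  q3 & ~q2 = True
    ~q2 = True
  ~(~q1) = True
    ~q1 = False
Both conjuncts True, so the formula holds.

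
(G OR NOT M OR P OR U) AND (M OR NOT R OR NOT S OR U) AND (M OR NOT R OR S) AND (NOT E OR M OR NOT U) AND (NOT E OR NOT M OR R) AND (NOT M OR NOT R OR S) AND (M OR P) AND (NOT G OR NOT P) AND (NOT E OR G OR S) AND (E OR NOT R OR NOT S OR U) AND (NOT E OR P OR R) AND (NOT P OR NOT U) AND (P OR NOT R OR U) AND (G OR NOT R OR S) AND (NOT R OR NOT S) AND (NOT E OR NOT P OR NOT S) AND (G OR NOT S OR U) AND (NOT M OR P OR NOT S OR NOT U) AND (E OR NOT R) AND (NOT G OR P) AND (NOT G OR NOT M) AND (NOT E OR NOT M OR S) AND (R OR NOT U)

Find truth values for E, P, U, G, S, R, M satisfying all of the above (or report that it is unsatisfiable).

Set E = False.
  then (E OR NOT R) forces R = False.
  then (R OR NOT U) forces U = False.
Try P = False:
  (M OR P) forces M = True.
  (G OR NOT M OR P OR U) forces G = True.
  clause (NOT G OR P) is falsified — backtrack.
So P = True.
  then (NOT G OR NOT P) forces G = False.
  then (G OR NOT S OR U) forces S = False.
Set M = False.
All clauses satisfied.

E = False, P = True, U = False, G = False, S = False, R = False, M = False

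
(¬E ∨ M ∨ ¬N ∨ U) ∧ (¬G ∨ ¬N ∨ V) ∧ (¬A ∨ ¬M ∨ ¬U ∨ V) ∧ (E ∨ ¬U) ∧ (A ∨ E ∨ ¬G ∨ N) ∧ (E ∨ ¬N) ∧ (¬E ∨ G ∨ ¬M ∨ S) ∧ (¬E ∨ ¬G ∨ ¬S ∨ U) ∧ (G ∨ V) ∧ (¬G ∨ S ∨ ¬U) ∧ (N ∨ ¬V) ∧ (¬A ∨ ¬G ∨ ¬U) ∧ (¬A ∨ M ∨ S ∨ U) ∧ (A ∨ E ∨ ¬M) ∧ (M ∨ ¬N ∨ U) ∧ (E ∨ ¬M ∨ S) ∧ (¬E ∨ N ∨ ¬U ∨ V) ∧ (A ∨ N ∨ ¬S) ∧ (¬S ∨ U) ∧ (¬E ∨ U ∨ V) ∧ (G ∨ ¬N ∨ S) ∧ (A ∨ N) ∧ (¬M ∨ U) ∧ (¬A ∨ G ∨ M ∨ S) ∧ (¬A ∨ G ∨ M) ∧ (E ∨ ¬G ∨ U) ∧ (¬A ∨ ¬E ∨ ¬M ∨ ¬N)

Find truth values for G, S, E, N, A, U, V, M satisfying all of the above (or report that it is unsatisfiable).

G = False, S = True, E = True, N = True, A = False, U = True, V = True, M = True

Set G = False.
  then (G ∨ V) forces V = True.
  then (N ∨ ¬V) forces N = True.
  then (G ∨ ¬N ∨ S) forces S = True.
  then (E ∨ ¬N) forces E = True.
  then (¬S ∨ U) forces U = True.
Try A = True:
  (¬A ∨ G ∨ M) forces M = True.
  clause (¬A ∨ ¬E ∨ ¬M ∨ ¬N) is falsified — backtrack.
So A = False.
Set M = True.
All clauses satisfied.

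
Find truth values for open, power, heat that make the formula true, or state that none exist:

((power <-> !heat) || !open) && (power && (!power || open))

open: True, power: True, heat: False

  (power <-> !heat) || !open = True
    power <-> !heat = True
      !heat = True
    !open = False
  power && (!power || open) = True
    !power || open = True
      !power = False
Both conjuncts True, so the formula holds.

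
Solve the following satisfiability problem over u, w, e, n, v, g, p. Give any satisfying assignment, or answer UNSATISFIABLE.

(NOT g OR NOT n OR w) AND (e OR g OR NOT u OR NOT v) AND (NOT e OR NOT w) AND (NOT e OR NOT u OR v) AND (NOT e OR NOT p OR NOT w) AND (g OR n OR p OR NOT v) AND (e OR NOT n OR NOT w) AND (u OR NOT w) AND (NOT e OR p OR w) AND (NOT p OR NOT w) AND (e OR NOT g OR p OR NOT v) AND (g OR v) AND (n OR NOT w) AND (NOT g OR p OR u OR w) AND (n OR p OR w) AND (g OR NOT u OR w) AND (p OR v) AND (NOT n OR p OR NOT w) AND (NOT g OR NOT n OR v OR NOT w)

u = True, w = False, e = False, n = False, v = True, g = True, p = True

Set u = True.
Try w = True:
  (NOT e OR NOT w) forces e = False.
  (e OR NOT n OR NOT w) forces n = False.
  clause (n OR NOT w) is falsified — backtrack.
So w = False.
  then (g OR NOT u OR w) forces g = True.
  then (NOT g OR NOT n OR w) forces n = False.
  then (n OR p OR w) forces p = True.
Set e = False.
Set v = True.
All clauses satisfied.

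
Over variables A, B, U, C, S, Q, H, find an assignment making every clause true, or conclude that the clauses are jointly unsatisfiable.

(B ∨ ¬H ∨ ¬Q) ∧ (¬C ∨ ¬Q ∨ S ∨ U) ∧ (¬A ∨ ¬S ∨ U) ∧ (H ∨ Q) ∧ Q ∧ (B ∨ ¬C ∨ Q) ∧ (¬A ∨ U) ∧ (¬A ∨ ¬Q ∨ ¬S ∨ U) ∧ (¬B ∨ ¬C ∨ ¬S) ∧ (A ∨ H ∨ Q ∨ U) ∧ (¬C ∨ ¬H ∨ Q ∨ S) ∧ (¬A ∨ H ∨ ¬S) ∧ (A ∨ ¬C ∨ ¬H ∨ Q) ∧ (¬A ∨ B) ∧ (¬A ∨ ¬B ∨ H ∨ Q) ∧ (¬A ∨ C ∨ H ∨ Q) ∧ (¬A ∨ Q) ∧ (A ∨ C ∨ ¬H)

A = False, B = False, U = True, C = False, S = True, Q = True, H = False

Unit clause (Q) forces Q = True.
Set A = False.
Set B = False.
  then (B ∨ ¬H ∨ ¬Q) forces H = False.
Set U = True.
Set C = False.
Set S = True.
All clauses satisfied.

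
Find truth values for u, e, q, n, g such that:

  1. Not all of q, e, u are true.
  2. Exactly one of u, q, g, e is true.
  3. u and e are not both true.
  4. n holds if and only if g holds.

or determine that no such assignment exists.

u = False, e = False, q = False, n = True, g = True

  (1) {q, e, u}: 0/3 true — not all ✓
  (2) {u, q, g, e}: 1 true — exactly one ✓
  (3) u=F, e=F — not both ✓
  (4) n=T, g=T — same ✓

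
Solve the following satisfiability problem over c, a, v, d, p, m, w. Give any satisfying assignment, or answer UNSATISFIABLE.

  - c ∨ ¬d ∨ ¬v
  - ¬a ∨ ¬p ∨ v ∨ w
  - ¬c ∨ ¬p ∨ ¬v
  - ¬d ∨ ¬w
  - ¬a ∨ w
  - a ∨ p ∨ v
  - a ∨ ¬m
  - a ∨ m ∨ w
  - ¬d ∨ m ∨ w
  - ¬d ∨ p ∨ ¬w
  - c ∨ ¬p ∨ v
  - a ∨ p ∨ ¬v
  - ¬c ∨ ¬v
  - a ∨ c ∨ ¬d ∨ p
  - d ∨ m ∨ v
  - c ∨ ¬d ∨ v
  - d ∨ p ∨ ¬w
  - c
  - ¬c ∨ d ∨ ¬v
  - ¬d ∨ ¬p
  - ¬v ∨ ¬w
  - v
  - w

UNSATISFIABLE

Case c = True:
  (¬c ∨ ¬v) forces v = False.
  Clause (v) is falsified — contradiction.
Case c = False:
  Clause (c) is falsified — contradiction.
Both cases fail, so the formula is unsatisfiable.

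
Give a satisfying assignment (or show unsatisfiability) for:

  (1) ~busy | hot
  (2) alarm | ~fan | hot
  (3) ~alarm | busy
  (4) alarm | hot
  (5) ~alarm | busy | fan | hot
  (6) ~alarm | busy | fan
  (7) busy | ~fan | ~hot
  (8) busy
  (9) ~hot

Unsatisfiable

Case hot = True:
  Clause (~hot) is falsified — contradiction.
Case hot = False:
  (~busy | hot) forces busy = False.
  Clause (busy) is falsified — contradiction.
Both cases fail, so the formula is unsatisfiable.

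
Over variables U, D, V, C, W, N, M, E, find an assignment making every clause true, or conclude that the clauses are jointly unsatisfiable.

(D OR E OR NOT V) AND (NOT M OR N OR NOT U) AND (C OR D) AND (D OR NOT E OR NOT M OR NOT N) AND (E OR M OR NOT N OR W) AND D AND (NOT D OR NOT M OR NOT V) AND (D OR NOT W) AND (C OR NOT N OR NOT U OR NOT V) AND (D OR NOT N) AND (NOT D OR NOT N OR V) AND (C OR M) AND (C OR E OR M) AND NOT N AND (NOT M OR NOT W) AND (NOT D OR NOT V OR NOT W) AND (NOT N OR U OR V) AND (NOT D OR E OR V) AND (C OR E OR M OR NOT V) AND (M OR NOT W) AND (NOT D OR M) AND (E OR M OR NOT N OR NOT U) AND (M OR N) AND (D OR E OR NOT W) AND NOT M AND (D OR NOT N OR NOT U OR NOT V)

Case M = True:
  Clause (NOT M) is falsified — contradiction.
Case M = False:
  (D) forces D = True.
  Clause (NOT D OR M) is falsified — contradiction.
Both cases fail, so the formula is unsatisfiable.

UNSATISFIABLE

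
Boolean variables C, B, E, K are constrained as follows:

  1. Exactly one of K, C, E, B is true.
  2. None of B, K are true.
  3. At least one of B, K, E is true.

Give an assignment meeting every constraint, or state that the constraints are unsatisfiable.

C=F; B=F; E=T; K=F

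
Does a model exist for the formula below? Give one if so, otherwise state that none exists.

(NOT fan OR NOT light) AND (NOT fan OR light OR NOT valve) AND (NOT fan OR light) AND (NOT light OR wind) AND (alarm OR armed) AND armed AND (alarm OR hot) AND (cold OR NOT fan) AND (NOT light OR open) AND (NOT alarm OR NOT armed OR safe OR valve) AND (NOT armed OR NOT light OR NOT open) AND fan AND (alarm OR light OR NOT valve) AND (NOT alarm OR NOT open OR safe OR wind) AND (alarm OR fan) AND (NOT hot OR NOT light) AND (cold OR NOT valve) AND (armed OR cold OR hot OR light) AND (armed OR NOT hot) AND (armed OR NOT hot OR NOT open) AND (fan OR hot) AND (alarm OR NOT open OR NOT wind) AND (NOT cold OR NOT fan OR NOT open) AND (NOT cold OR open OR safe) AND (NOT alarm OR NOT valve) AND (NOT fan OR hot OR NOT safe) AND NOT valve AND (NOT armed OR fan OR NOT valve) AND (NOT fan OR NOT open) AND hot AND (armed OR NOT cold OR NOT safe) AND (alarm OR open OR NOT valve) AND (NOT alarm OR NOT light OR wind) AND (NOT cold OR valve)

Case fan = True:
  (NOT fan OR NOT light) forces light = False.
  Clause (NOT fan OR light) is falsified — contradiction.
Case fan = False:
  Clause (fan) is falsified — contradiction.
Both cases fail, so the formula is unsatisfiable.

Unsatisfiable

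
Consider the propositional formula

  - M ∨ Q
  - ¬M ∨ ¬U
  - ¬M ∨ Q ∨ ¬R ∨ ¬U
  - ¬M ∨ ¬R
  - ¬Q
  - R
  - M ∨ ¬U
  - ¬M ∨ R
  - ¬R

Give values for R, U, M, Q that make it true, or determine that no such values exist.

Case R = True:
  Clause (¬R) is falsified — contradiction.
Case R = False:
  Clause (R) is falsified — contradiction.
Both cases fail, so the formula is unsatisfiable.

UNSATISFIABLE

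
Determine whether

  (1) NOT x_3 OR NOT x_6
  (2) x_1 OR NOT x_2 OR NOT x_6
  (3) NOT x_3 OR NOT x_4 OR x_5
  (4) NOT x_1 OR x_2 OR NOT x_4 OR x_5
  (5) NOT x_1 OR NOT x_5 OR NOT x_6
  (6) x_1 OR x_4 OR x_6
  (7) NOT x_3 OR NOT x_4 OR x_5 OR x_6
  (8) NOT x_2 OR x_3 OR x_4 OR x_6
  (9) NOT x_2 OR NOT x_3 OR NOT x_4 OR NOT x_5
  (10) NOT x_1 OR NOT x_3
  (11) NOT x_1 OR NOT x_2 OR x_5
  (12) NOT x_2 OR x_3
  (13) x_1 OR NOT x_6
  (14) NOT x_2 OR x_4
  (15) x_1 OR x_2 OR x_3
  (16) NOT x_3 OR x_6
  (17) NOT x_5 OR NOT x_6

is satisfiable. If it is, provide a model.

x_1 = True, x_2 = False, x_3 = False, x_4 = True, x_5 = True, x_6 = False

Set x_1 = True.
  then (NOT x_1 OR NOT x_3) forces x_3 = False.
  then (NOT x_2 OR x_3) forces x_2 = False.
Set x_4 = True.
  then (NOT x_1 OR x_2 OR NOT x_4 OR x_5) forces x_5 = True.
  then (NOT x_1 OR NOT x_5 OR NOT x_6) forces x_6 = False.
All clauses satisfied.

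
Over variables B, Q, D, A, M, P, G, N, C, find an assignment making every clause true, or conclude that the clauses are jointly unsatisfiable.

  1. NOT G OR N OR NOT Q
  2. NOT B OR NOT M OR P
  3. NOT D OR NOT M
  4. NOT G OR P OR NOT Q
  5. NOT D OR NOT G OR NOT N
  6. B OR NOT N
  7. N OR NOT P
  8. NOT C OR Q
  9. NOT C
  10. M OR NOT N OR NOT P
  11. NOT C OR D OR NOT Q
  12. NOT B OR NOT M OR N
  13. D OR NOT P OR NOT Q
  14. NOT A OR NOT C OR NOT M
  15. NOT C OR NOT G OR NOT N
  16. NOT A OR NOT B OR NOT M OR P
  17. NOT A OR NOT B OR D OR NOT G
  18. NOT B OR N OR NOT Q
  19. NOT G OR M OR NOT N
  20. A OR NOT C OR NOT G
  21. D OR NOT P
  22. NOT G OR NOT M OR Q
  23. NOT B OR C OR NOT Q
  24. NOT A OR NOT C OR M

B = False, Q = False, D = False, A = False, M = True, P = False, G = False, N = False, C = False

Unit clause (NOT C) forces C = False.
Set B = False.
  then (B OR NOT N) forces N = False.
  then (N OR NOT P) forces P = False.
Set Q = False.
Set D = False.
Set A = False.
Set M = True.
  then (NOT G OR NOT M OR Q) forces G = False.
All clauses satisfied.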